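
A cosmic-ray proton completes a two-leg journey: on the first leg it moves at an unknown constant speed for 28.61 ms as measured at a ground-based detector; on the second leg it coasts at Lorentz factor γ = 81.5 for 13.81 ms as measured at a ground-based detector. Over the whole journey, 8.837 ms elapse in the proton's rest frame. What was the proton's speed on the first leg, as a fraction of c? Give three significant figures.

β = 0.953

Leg 1: speed unknown; τ_1 = 28.61/γ_1.
Leg 2: γ = 81.5; τ_2 = 13.81/81.50 = 0.1694 ms.
Total proper time: τ_1 + 0.1694 = 8.837, so τ_1 = 8.837 − 0.1694 = 8.668 ms.
γ_1 = 28.61/8.668 = 3.301; β = √(1 − 1/γ²) = √0.9082.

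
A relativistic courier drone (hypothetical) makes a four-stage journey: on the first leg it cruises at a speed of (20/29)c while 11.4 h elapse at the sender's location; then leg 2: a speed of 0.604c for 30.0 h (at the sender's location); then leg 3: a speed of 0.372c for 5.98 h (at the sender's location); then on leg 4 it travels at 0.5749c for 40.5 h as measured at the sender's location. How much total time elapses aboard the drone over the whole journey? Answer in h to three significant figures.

Leg 1: γ = 1/√(1 − (20/29)²) = 29/21 ≈ 1.381; τ_1 = 11.4/1.381 = 8.255 h.
Leg 2: γ = 1/√(1 − 0.604²) = 1/√0.6352 = 1.255; τ_2 = 30.0/1.255 = 23.91 h.
Leg 3: γ = 1/√(1 − 0.372²) = 1/√0.8616 = 1.077; τ_3 = 5.98/1.077 = 5.551 h.
Leg 4: γ = 1/√(1 − 0.5749²) = 1/√0.6695 = 1.222; τ_4 = 40.5/1.222 = 33.14 h.
Total: 8.255 + 23.91 + 5.551 + 33.14 h.

τ = 70.9 h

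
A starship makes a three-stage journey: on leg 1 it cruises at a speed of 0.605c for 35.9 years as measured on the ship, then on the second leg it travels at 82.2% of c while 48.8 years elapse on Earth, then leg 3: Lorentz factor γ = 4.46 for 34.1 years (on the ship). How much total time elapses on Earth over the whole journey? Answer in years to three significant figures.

Δt = 246 years

Leg 1: γ = 1/√(1 − 0.605²) = 1/√0.6340 = 1.256; Δt_1 = 1.256 × 35.9 = 45.09 years.
Leg 2: 48.8 years is already measured on Earth.
Leg 3: γ = 4.46; Δt_3 = 4.460 × 34.1 = 152.1 years.
Total: 45.09 + 48.80 + 152.1 years.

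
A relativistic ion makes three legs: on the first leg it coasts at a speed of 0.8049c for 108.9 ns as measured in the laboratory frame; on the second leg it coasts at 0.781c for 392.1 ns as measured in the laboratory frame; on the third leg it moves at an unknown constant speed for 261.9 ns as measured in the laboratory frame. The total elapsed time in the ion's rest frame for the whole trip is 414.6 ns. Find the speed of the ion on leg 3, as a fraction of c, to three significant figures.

β = 0.916

Leg 1: γ = 1/√(1 − 0.8049²) = 1/√0.3521 = 1.685; τ_1 = 108.9/1.685 = 64.62 ns.
Leg 2: γ = 1/√(1 − 0.781²) = 1/√0.3900 = 1.601; τ_2 = 392.1/1.601 = 244.9 ns.
Leg 3: speed unknown; τ_3 = 261.9/γ_3.
Total proper time: 64.62 + 244.9 + τ_3 = 414.6, so τ_3 = 414.6 − 309.5 = 105.1 ns.
γ_3 = 261.9/105.1 = 2.492; β = √(1 − 1/γ²) = √0.8390.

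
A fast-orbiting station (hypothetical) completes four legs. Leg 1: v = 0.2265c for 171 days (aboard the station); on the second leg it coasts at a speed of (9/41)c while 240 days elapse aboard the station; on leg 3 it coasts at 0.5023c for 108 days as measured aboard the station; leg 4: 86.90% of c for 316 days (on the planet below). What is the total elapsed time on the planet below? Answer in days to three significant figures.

Leg 1: γ = 1/√(1 − 0.2265²) = 1/√0.9487 = 1.027; Δt_1 = 1.027 × 171 = 175.6 days.
Leg 2: γ = 1/√(1 − (9/41)²) = 41/40 = 1.025; Δt_2 = 1.025 × 240 = 246.0 days.
Leg 3: γ = 1/√(1 − 0.5023²) = 1/√0.7477 = 1.156; Δt_3 = 1.156 × 108 = 124.9 days.
Leg 4: 316 days is already measured on the planet below.
Total: 175.6 + 246.0 + 124.9 + 316.0 days.

Δt = 862 days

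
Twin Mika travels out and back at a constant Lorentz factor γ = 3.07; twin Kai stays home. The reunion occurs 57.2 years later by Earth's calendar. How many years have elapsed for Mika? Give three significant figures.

γ = 3.07
Mika's clock measures proper time along the trip: τ = Δt/γ = 57.2/3.070 years.

τ = 18.6 years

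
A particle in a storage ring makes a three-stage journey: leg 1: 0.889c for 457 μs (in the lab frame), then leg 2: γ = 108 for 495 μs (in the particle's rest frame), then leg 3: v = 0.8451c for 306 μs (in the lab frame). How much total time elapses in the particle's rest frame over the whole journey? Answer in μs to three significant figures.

τ = 868 μs

Leg 1: γ = 1/√(1 − 0.889²) = 1/√0.2097 = 2.184; τ_1 = 457/2.184 = 209.3 μs.
Leg 2: 495 μs is already measured in the particle's rest frame.
Leg 3: γ = 1/√(1 − 0.8451²) = 1/√0.2858 = 1.871; τ_3 = 306/1.871 = 163.6 μs.
Total: 209.3 + 495.0 + 163.6 μs.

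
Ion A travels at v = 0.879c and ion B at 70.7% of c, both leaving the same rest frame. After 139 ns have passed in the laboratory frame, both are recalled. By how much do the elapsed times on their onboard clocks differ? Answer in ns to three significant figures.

|τ_A − τ_B| = 32.0 ns

A: γ = 1/√(1 − 0.879²) = 1/√0.2274 = 2.097; τ_A = 139/2.097 = 66.28 ns.
B: β = 0.707; γ = 1/√(1 − 0.707²) = 1/√0.5002 = 1.414; τ_B = 139/1.414 = 98.30 ns.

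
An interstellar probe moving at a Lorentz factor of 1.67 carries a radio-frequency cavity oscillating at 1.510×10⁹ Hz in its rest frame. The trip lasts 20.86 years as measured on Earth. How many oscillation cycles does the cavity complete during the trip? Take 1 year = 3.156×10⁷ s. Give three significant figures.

N = 5.95×10¹⁷

γ = 1.67
The oscillator's own cycle count is N = f × τ where τ is the proper time aboard the probe. τ = Δt/γ = 20.86/1.670 = 12.49 years = 3.942×10⁸ s.
N = 1.510×10⁹ × 3.942×10⁸ = 5.953×10¹⁷.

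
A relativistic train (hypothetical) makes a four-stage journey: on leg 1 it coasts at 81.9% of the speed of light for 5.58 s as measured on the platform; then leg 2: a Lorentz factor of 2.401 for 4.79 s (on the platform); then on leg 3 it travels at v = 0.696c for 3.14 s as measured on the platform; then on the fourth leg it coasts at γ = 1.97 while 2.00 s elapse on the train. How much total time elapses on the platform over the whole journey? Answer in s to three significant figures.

Leg 1: 5.58 s is already measured on the platform.
Leg 2: 4.79 s is already measured on the platform.
Leg 3: 3.14 s is already measured on the platform.
Leg 4: γ = 1.97; Δt_4 = 1.970 × 2.00 = 3.940 s.
Total: 5.580 + 4.790 + 3.140 + 3.940 s.

Δt = 17.4 s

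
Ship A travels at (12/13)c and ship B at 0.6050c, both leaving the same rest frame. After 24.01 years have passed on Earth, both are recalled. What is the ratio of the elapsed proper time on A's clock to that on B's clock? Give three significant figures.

τ_A/τ_B = 0.483

A: γ = 1/√(1 − (12/13)²) = 13/5 = 2.600. B: γ = 1/√(1 − 0.6050²) = 1/√0.6340 = 1.256.
τ_A/τ_B = γ_B/γ_A = 1.256/2.600 = 0.4830, so τ_A/τ_B = 0.4830.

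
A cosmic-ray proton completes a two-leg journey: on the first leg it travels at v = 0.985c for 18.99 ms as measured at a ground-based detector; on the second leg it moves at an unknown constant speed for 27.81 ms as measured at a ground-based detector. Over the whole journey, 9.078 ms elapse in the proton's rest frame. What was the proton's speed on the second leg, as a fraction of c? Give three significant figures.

β = 0.978

Leg 1: γ = 1/√(1 − 0.985²) = 1/√0.02977 = 5.795; τ_1 = 18.99/5.795 = 3.277 ms.
Leg 2: speed unknown; τ_2 = 27.81/γ_2.
Total proper time: 3.277 + τ_2 = 9.078, so τ_2 = 9.078 − 3.277 = 5.801 ms.
γ_2 = 27.81/5.801 = 4.794; β = √(1 − 1/γ²) = √0.9565.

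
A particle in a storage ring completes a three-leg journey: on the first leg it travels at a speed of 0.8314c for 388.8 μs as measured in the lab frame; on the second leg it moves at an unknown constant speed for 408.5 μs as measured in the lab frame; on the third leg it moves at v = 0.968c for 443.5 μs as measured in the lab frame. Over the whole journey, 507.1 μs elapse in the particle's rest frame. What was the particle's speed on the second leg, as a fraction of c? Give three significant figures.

β = 0.898

Leg 1: γ = 1/√(1 − 0.8314²) = 1/√0.3088 = 1.800; τ_1 = 388.8/1.800 = 216.0 μs.
Leg 2: speed unknown; τ_2 = 408.5/γ_2.
Leg 3: γ = 1/√(1 − 0.968²) = 1/√0.06298 = 3.985; τ_3 = 443.5/3.985 = 111.3 μs.
Total proper time: 216.0 + τ_2 + 111.3 = 507.1, so τ_2 = 507.1 − 327.3 = 179.8 μs.
γ_2 = 408.5/179.8 = 2.273; β = √(1 − 1/γ²) = √0.8064.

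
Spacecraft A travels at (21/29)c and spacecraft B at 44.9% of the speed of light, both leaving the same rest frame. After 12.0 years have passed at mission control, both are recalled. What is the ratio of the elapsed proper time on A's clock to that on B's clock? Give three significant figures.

A: γ = 1/√(1 − (21/29)²) = 29/20 = 1.450. B: β = 0.449; γ = 1/√(1 − 0.449²) = 1/√0.7984 = 1.119.
τ_A/τ_B = γ_B/γ_A = 1.119/1.450 = 0.7718, so τ_A/τ_B = 0.7718.

τ_A/τ_B = 0.772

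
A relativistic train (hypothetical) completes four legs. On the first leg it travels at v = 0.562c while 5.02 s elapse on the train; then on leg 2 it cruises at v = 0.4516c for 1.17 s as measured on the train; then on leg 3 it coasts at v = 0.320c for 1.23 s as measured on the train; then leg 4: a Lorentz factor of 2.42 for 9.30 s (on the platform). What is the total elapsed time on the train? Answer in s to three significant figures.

τ = 11.3 s

Leg 1: 5.02 s is already measured on the train.
Leg 2: 1.17 s is already measured on the train.
Leg 3: 1.23 s is already measured on the train.
Leg 4: γ = 2.42; τ_4 = 9.30/2.420 = 3.843 s.
Total: 5.020 + 1.170 + 1.230 + 3.843 s.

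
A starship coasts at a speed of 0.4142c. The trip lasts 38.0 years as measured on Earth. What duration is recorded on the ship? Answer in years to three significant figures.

τ = 34.6 years

γ = 1/√(1 − 0.4142²) = 1/√0.8284 = 1.099
The interval measured on Earth is the dilated one; the clock on the ship measures the proper time τ = Δt/γ = 38.0/1.099 years.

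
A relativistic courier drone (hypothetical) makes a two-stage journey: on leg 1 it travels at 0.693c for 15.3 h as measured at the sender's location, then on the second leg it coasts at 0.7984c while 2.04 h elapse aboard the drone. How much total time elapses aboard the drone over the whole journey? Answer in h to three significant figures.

Leg 1: γ = 1/√(1 − 0.693²) = 1/√0.5198 = 1.387; τ_1 = 15.3/1.387 = 11.03 h.
Leg 2: 2.04 h is already measured aboard the drone.
Total: 11.03 + 2.040 h.

τ = 13.1 h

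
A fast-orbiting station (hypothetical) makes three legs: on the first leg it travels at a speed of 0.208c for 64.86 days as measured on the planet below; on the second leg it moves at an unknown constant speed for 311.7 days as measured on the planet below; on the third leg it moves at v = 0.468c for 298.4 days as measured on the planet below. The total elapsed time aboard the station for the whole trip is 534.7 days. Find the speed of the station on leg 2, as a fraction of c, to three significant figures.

β = 0.746

Leg 1: γ = 1/√(1 − 0.208²) = 1/√0.9567 = 1.022; τ_1 = 64.86/1.022 = 63.44 days.
Leg 2: speed unknown; τ_2 = 311.7/γ_2.
Leg 3: γ = 1/√(1 − 0.468²) = 1/√0.7810 = 1.132; τ_3 = 298.4/1.132 = 263.7 days.
Total proper time: 63.44 + τ_2 + 263.7 = 534.7, so τ_2 = 534.7 − 327.1 = 207.6 days.
γ_2 = 311.7/207.6 = 1.502; β = √(1 − 1/γ²) = √0.5566.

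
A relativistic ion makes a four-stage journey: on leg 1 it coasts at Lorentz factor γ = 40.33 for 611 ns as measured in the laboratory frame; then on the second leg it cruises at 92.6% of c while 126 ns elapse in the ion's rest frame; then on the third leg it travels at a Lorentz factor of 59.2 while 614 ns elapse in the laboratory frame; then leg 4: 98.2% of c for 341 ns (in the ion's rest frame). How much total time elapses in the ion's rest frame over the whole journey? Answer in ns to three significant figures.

Leg 1: γ = 40.33; τ_1 = 611/40.33 = 15.15 ns.
Leg 2: 126 ns is already measured in the ion's rest frame.
Leg 3: γ = 59.2; τ_3 = 614/59.20 = 10.37 ns.
Leg 4: 341 ns is already measured in the ion's rest frame.
Total: 15.15 + 126.0 + 10.37 + 341.0 ns.

τ = 493 ns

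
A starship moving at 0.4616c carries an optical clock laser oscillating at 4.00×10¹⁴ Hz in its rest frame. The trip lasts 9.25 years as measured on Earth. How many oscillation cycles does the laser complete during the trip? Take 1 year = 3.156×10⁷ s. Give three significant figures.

γ = 1/√(1 − 0.4616²) = 1/√0.7869 = 1.127
The oscillator's own cycle count is N = f × τ where τ is the proper time on the ship. τ = Δt/γ = 9.25/1.127 = 8.206 years = 2.590×10⁸ s.
N = 4.00×10¹⁴ × 2.590×10⁸ = 1.036×10²³.

N = 1.04×10²³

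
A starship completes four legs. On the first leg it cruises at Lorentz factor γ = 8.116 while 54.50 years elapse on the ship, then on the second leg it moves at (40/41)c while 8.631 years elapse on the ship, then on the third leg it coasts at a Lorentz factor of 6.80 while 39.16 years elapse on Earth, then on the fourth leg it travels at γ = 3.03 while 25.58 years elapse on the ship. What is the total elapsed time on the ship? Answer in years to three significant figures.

τ = 94.5 years

Leg 1: 54.50 years is already measured on the ship.
Leg 2: 8.631 years is already measured on the ship.
Leg 3: γ = 6.80; τ_3 = 39.16/6.800 = 5.759 years.
Leg 4: 25.58 years is already measured on the ship.
Total: 54.50 + 8.631 + 5.759 + 25.58 years.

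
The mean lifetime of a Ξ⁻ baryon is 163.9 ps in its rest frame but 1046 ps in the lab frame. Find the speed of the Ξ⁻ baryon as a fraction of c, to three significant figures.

γ = Δt/τ₀ = 1046/163.9 = 6.382
β = √(1 − 1/γ²) = √(1 − 0.02455) = √0.9754

β = 0.988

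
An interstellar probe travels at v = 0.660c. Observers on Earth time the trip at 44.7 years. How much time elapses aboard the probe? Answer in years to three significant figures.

τ = 33.6 years

γ = 1/√(1 − 0.660²) = 1/√0.5644 = 1.331
The interval measured on Earth is the dilated one; the clock aboard the probe measures the proper time τ = Δt/γ = 44.7/1.331 years.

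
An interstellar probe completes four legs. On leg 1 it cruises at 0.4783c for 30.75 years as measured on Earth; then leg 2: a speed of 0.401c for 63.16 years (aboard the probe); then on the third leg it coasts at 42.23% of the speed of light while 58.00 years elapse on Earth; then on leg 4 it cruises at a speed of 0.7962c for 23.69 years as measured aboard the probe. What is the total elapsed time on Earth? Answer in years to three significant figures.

Leg 1: 30.75 years is already measured on Earth.
Leg 2: γ = 1/√(1 − 0.401²) = 1/√0.8392 = 1.092; Δt_2 = 1.092 × 63.16 = 68.95 years.
Leg 3: 58.00 years is already measured on Earth.
Leg 4: γ = 1/√(1 − 0.7962²) = 1/√0.3661 = 1.653; Δt_4 = 1.653 × 23.69 = 39.15 years.
Total: 30.75 + 68.95 + 58.00 + 39.15 years.

Δt = 197 years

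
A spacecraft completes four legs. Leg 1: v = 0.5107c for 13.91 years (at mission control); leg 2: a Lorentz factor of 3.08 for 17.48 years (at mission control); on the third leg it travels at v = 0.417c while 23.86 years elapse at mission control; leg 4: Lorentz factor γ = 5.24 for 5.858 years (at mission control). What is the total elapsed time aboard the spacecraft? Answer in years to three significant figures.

τ = 40.4 years

Leg 1: γ = 1/√(1 − 0.5107²) = 1/√0.7392 = 1.163; τ_1 = 13.91/1.163 = 11.96 years.
Leg 2: γ = 3.08; τ_2 = 17.48/3.080 = 5.675 years.
Leg 3: γ = 1/√(1 − 0.417²) = 1/√0.8261 = 1.100; τ_3 = 23.86/1.100 = 21.69 years.
Leg 4: γ = 5.24; τ_4 = 5.858/5.240 = 1.118 years.
Total: 11.96 + 5.675 + 21.69 + 1.118 years.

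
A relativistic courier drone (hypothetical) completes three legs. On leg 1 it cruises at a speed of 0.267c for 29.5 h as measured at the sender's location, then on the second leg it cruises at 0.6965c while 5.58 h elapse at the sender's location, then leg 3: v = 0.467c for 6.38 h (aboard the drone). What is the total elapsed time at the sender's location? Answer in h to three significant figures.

Leg 1: 29.5 h is already measured at the sender's location.
Leg 2: 5.58 h is already measured at the sender's location.
Leg 3: γ = 1/√(1 − 0.467²) = 1/√0.7819 = 1.131; Δt_3 = 1.131 × 6.38 = 7.215 h.
Total: 29.50 + 5.580 + 7.215 h.

Δt = 42.3 h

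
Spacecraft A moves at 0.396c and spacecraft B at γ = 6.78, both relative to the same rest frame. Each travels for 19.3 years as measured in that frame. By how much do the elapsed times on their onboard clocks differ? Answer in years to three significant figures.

A: γ = 1/√(1 − 0.396²) = 1/√0.8432 = 1.089; τ_A = 19.3/1.089 = 17.72 years.
B: γ = 6.78; τ_B = 19.3/6.780 = 2.847 years.

|τ_A − τ_B| = 14.9 years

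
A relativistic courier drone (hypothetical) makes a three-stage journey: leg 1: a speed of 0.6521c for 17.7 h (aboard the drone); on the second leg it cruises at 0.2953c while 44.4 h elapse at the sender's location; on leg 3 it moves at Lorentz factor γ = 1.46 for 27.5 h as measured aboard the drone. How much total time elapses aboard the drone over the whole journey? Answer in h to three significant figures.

Leg 1: 17.7 h is already measured aboard the drone.
Leg 2: γ = 1/√(1 − 0.2953²) = 1/√0.9128 = 1.047; τ_2 = 44.4/1.047 = 42.42 h.
Leg 3: 27.5 h is already measured aboard the drone.
Total: 17.70 + 42.42 + 27.50 h.

τ = 87.6 h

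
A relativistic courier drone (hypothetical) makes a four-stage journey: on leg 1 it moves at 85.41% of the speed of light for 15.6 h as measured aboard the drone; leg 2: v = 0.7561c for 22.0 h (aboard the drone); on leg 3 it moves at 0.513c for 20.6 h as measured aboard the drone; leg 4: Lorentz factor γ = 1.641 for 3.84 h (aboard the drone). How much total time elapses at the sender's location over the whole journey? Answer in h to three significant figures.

Δt = 93.9 h

Leg 1: β = 0.8541; γ = 1/√(1 − 0.8541²) = 1/√0.2705 = 1.923; Δt_1 = 1.923 × 15.6 = 29.99 h.
Leg 2: γ = 1/√(1 − 0.7561²) = 1/√0.4283 = 1.528; Δt_2 = 1.528 × 22.0 = 33.62 h.
Leg 3: γ = 1/√(1 − 0.513²) = 1/√0.7368 = 1.165; Δt_3 = 1.165 × 20.6 = 24.00 h.
Leg 4: γ = 1.641; Δt_4 = 1.641 × 3.84 = 6.301 h.
Total: 29.99 + 33.62 + 24.00 + 6.301 h.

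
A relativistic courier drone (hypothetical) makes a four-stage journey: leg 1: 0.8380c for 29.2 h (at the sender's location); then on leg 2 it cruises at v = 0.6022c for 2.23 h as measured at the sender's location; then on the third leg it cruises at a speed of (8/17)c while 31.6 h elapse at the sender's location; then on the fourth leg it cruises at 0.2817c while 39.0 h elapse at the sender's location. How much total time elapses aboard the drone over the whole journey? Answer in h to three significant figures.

Leg 1: γ = 1/√(1 − 0.8380²) = 1/√0.2978 = 1.833; τ_1 = 29.2/1.833 = 15.93 h.
Leg 2: γ = 1/√(1 − 0.6022²) = 1/√0.6374 = 1.253; τ_2 = 2.23/1.253 = 1.780 h.
Leg 3: γ = 1/√(1 − (8/17)²) = 17/15 ≈ 1.133; τ_3 = 31.6/1.133 = 27.88 h.
Leg 4: γ = 1/√(1 − 0.2817²) = 1/√0.9206 = 1.042; τ_4 = 39.0/1.042 = 37.42 h.
Total: 15.93 + 1.780 + 27.88 + 37.42 h.

τ = 83.0 h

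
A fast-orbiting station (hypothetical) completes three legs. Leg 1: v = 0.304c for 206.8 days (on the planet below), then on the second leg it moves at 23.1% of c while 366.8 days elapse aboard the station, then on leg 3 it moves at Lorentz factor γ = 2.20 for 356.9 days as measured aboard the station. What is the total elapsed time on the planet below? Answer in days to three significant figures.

Leg 1: 206.8 days is already measured on the planet below.
Leg 2: β = 0.231; γ = 1/√(1 − 0.231²) = 1/√0.9466 = 1.028; Δt_2 = 1.028 × 366.8 = 377.0 days.
Leg 3: γ = 2.20; Δt_3 = 2.200 × 356.9 = 785.2 days.
Total: 206.8 + 377.0 + 785.2 days.

Δt = 1370 days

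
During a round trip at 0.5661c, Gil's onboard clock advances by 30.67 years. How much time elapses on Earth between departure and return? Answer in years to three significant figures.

Δt = 37.2 years

γ = 1/√(1 − 0.5661²) = 1/√0.6795 = 1.213
Earth-frame duration is the dilated interval: Δt = γτ = 1.213 × 30.67 years.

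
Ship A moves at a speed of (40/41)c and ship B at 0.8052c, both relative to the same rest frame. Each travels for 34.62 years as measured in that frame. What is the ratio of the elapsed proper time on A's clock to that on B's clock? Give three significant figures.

A: γ = 1/√(1 − (40/41)²) = 41/9 ≈ 4.556. B: γ = 1/√(1 − 0.8052²) = 1/√0.3517 = 1.686.
τ_A/τ_B = γ_B/γ_A = 1.686/4.556 = 0.3702, so τ_A/τ_B = 0.3702.

τ_A/τ_B = 0.370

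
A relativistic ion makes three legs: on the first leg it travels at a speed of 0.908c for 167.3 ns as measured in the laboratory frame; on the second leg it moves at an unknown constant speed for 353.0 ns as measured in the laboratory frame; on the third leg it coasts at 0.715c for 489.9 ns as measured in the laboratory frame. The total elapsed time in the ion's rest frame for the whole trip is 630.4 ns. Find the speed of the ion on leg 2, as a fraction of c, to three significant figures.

Leg 1: γ = 1/√(1 − 0.908²) = 1/√0.1755 = 2.387; τ_1 = 167.3/2.387 = 70.09 ns.
Leg 2: speed unknown; τ_2 = 353.0/γ_2.
Leg 3: γ = 1/√(1 − 0.715²) = 1/√0.4888 = 1.430; τ_3 = 489.9/1.430 = 342.5 ns.
Total proper time: 70.09 + τ_2 + 342.5 = 630.4, so τ_2 = 630.4 − 412.6 = 217.8 ns.
γ_2 = 353.0/217.8 = 1.621; β = √(1 − 1/γ²) = √0.6193.

β = 0.787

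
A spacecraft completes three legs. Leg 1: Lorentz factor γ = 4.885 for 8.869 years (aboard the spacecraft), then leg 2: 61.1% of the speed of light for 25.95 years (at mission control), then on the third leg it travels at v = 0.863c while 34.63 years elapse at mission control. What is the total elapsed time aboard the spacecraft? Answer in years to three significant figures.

τ = 46.9 years

Leg 1: 8.869 years is already measured aboard the spacecraft.
Leg 2: β = 0.611; γ = 1/√(1 − 0.611²) = 1/√0.6267 = 1.263; τ_2 = 25.95/1.263 = 20.54 years.
Leg 3: γ = 1/√(1 − 0.863²) = 1/√0.2552 = 1.979; τ_3 = 34.63/1.979 = 17.50 years.
Total: 8.869 + 20.54 + 17.50 years.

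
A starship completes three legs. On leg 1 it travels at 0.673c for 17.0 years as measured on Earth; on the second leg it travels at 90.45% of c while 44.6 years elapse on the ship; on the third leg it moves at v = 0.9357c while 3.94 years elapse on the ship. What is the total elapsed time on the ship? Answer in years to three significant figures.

τ = 61.1 years

Leg 1: γ = 1/√(1 − 0.673²) = 1/√0.5471 = 1.352; τ_1 = 17.0/1.352 = 12.57 years.
Leg 2: 44.6 years is already measured on the ship.
Leg 3: 3.94 years is already measured on the ship.
Total: 12.57 + 44.60 + 3.940 years.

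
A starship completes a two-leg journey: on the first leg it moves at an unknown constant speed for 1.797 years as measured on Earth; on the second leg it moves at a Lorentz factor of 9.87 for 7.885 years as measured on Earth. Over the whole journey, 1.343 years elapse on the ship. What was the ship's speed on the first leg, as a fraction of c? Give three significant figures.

β = 0.953

Leg 1: speed unknown; τ_1 = 1.797/γ_1.
Leg 2: γ = 9.87; τ_2 = 7.885/9.870 = 0.7989 years.
Total proper time: τ_1 + 0.7989 = 1.343, so τ_1 = 1.343 − 0.7989 = 0.5441 years.
γ_1 = 1.797/0.5441 = 3.303; β = √(1 − 1/γ²) = √0.9083.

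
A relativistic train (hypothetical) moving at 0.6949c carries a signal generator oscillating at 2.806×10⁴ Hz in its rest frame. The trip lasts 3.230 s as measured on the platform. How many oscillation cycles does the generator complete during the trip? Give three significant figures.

N = 6.52×10⁴

γ = 1/√(1 − 0.6949²) = 1/√0.5171 = 1.391
The oscillator's own cycle count is N = f × τ where τ is the proper time on the train. τ = Δt/γ = 3.230/1.391 = 2.323 s = 2.323×10⁰ s.
N = 2.806×10⁴ × 2.323×10⁰ = 6.518×10⁴.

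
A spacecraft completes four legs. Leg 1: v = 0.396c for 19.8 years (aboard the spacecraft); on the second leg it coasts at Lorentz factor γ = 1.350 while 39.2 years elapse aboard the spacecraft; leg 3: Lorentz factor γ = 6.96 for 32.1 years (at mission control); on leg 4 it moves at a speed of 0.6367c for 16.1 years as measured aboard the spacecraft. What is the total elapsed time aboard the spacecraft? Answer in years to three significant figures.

Leg 1: 19.8 years is already measured aboard the spacecraft.
Leg 2: 39.2 years is already measured aboard the spacecraft.
Leg 3: γ = 6.96; τ_3 = 32.1/6.960 = 4.612 years.
Leg 4: 16.1 years is already measured aboard the spacecraft.
Total: 19.80 + 39.20 + 4.612 + 16.10 years.

τ = 79.7 years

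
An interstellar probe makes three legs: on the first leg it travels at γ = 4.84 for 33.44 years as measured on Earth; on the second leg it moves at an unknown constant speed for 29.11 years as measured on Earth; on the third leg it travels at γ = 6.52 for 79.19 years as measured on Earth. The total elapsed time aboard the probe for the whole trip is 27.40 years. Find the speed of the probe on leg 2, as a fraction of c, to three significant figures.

β = 0.958

Leg 1: γ = 4.84; τ_1 = 33.44/4.840 = 6.909 years.
Leg 2: speed unknown; τ_2 = 29.11/γ_2.
Leg 3: γ = 6.52; τ_3 = 79.19/6.520 = 12.15 years.
Total proper time: 6.909 + τ_2 + 12.15 = 27.40, so τ_2 = 27.40 − 19.05 = 8.345 years.
γ_2 = 29.11/8.345 = 3.488; β = √(1 − 1/γ²) = √0.9178.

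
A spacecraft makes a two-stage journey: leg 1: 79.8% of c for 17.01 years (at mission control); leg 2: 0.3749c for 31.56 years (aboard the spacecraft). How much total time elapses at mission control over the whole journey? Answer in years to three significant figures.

Δt = 51.1 years

Leg 1: 17.01 years is already measured at mission control.
Leg 2: γ = 1/√(1 − 0.3749²) = 1/√0.8594 = 1.079; Δt_2 = 1.079 × 31.56 = 34.04 years.
Total: 17.01 + 34.04 years.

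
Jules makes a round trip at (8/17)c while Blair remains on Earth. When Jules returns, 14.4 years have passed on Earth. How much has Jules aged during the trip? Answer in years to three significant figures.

γ = 1/√(1 − (8/17)²) = 17/15 ≈ 1.133
Jules's clock measures proper time along the trip: τ = Δt/γ = 14.4/1.133 years.

τ = 12.7 years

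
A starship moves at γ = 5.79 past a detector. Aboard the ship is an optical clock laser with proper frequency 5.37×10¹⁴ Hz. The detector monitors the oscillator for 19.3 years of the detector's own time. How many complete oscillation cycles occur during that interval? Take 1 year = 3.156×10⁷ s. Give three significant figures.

γ = 5.79
During 19.3 years of lab time, the oscillator's proper time advances by τ = Δt/γ = 19.3/5.790 = 3.333 years = 1.052×10⁸ s.
N = f × τ = 5.37×10¹⁴ × 1.052×10⁸ = 5.649×10²².

N = 5.65×10²²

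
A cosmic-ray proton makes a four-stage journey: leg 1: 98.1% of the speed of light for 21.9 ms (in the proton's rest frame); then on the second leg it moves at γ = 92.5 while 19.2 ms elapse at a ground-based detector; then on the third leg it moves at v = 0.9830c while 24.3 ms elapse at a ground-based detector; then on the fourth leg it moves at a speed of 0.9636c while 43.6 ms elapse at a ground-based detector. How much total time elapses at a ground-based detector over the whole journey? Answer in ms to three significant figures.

Δt = 200 ms

Leg 1: β = 0.981; γ = 1/√(1 − 0.981²) = 1/√0.03764 = 5.154; Δt_1 = 5.154 × 21.9 = 112.9 ms.
Leg 2: 19.2 ms is already measured at a ground-based detector.
Leg 3: 24.3 ms is already measured at a ground-based detector.
Leg 4: 43.6 ms is already measured at a ground-based detector.
Total: 112.9 + 19.20 + 24.30 + 43.60 ms.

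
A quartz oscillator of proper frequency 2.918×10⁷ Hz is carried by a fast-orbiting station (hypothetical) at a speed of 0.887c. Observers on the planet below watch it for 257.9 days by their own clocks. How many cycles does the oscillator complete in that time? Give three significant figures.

N = 3.00×10¹⁴

γ = 1/√(1 − 0.887²) = 1/√0.2132 = 2.166
During 257.9 days of lab time, the oscillator's proper time advances by τ = Δt/γ = 257.9/2.166 = 119.1 days = 1.029×10⁷ s.
N = f × τ = 2.918×10⁷ × 1.029×10⁷ = 3.002×10¹⁴.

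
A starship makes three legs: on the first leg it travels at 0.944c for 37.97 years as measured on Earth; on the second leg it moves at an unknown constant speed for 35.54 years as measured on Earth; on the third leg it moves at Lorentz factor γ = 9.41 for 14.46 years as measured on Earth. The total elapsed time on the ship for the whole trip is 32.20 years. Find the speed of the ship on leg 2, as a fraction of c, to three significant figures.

Leg 1: γ = 1/√(1 − 0.944²) = 1/√0.1089 = 3.031; τ_1 = 37.97/3.031 = 12.53 years.
Leg 2: speed unknown; τ_2 = 35.54/γ_2.
Leg 3: γ = 9.41; τ_3 = 14.46/9.410 = 1.537 years.
Total proper time: 12.53 + τ_2 + 1.537 = 32.20, so τ_2 = 32.20 − 14.06 = 18.14 years.
γ_2 = 35.54/18.14 = 1.960; β = √(1 − 1/γ²) = √0.7396.

β = 0.860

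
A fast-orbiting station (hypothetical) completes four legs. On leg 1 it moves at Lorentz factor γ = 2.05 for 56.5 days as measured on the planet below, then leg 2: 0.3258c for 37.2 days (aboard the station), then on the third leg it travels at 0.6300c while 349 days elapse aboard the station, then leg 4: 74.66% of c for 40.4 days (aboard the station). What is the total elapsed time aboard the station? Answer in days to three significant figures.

Leg 1: γ = 2.05; τ_1 = 56.5/2.050 = 27.56 days.
Leg 2: 37.2 days is already measured aboard the station.
Leg 3: 349 days is already measured aboard the station.
Leg 4: 40.4 days is already measured aboard the station.
Total: 27.56 + 37.20 + 349.0 + 40.40 days.

τ = 454 days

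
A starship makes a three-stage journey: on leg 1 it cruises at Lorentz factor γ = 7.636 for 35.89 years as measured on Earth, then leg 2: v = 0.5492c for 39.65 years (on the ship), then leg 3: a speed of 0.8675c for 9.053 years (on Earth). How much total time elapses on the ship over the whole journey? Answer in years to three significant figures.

τ = 48.9 years

Leg 1: γ = 7.636; τ_1 = 35.89/7.636 = 4.700 years.
Leg 2: 39.65 years is already measured on the ship.
Leg 3: γ = 1/√(1 − 0.8675²) = 1/√0.2474 = 2.010; τ_3 = 9.053/2.010 = 4.503 years.
Total: 4.700 + 39.65 + 4.503 years.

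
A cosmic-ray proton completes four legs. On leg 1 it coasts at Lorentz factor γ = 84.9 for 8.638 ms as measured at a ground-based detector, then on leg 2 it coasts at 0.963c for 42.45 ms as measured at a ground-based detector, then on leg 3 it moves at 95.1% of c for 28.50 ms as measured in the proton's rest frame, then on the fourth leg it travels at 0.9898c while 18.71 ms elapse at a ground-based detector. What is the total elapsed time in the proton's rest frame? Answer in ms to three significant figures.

τ = 42.7 ms

Leg 1: γ = 84.9; τ_1 = 8.638/84.90 = 0.1017 ms.
Leg 2: γ = 1/√(1 − 0.963²) = 1/√0.07263 = 3.711; τ_2 = 42.45/3.711 = 11.44 ms.
Leg 3: 28.50 ms is already measured in the proton's rest frame.
Leg 4: γ = 1/√(1 − 0.9898²) = 1/√0.02030 = 7.019; τ_4 = 18.71/7.019 = 2.665 ms.
Total: 0.1017 + 11.44 + 28.50 + 2.665 ms.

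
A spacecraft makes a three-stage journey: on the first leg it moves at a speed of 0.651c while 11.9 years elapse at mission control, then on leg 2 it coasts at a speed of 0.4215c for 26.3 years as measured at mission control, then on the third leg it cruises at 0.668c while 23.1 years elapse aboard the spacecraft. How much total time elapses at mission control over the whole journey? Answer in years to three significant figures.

Δt = 69.2 years

Leg 1: 11.9 years is already measured at mission control.
Leg 2: 26.3 years is already measured at mission control.
Leg 3: γ = 1/√(1 − 0.668²) = 1/√0.5538 = 1.344; Δt_3 = 1.344 × 23.1 = 31.04 years.
Total: 11.90 + 26.30 + 31.04 years.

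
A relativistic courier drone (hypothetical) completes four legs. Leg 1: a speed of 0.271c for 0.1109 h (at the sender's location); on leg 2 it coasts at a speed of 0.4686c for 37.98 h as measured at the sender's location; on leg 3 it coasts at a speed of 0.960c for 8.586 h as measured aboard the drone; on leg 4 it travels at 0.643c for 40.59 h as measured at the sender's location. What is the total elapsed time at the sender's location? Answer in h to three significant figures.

Leg 1: 0.1109 h is already measured at the sender's location.
Leg 2: 37.98 h is already measured at the sender's location.
Leg 3: γ = 1/√(1 − 0.960²) = 1/√0.07840 = 3.571; Δt_3 = 3.571 × 8.586 = 30.66 h.
Leg 4: 40.59 h is already measured at the sender's location.
Total: 0.1109 + 37.98 + 30.66 + 40.59 h.

Δt = 109 h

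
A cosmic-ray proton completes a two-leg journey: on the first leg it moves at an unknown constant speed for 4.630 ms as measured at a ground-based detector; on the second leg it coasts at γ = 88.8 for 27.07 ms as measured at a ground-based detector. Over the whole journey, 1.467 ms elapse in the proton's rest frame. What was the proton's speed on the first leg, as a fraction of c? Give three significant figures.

Leg 1: speed unknown; τ_1 = 4.630/γ_1.
Leg 2: γ = 88.8; τ_2 = 27.07/88.80 = 0.3048 ms.
Total proper time: τ_1 + 0.3048 = 1.467, so τ_1 = 1.467 − 0.3048 = 1.162 ms.
γ_1 = 4.630/1.162 = 3.984; β = √(1 − 1/γ²) = √0.9370.

β = 0.968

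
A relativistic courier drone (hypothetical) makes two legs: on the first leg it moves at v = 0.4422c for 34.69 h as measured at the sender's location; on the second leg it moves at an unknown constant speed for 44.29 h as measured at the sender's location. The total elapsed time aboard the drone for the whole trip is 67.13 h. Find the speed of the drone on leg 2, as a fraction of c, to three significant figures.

β = 0.582

Leg 1: γ = 1/√(1 − 0.4422²) = 1/√0.8045 = 1.115; τ_1 = 34.69/1.115 = 31.11 h.
Leg 2: speed unknown; τ_2 = 44.29/γ_2.
Total proper time: 31.11 + τ_2 = 67.13, so τ_2 = 67.13 − 31.11 = 36.02 h.
γ_2 = 44.29/36.02 = 1.230; β = √(1 − 1/γ²) = √0.3387.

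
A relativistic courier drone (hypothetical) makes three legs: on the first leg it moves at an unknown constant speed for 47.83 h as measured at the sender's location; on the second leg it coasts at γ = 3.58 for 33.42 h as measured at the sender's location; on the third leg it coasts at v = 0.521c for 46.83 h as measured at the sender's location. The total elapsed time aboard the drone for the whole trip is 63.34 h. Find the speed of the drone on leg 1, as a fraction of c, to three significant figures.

β = 0.956

Leg 1: speed unknown; τ_1 = 47.83/γ_1.
Leg 2: γ = 3.58; τ_2 = 33.42/3.580 = 9.335 h.
Leg 3: γ = 1/√(1 − 0.521²) = 1/√0.7286 = 1.172; τ_3 = 46.83/1.172 = 39.97 h.
Total proper time: τ_1 + 9.335 + 39.97 = 63.34, so τ_1 = 63.34 − 49.31 = 14.03 h.
γ_1 = 47.83/14.03 = 3.408; β = √(1 − 1/γ²) = √0.9139.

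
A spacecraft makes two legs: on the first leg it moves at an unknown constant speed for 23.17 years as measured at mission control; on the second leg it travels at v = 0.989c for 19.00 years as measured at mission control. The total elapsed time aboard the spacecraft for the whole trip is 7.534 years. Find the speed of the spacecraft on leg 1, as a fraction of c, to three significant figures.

Leg 1: speed unknown; τ_1 = 23.17/γ_1.
Leg 2: γ = 1/√(1 − 0.989²) = 1/√0.02188 = 6.761; τ_2 = 19.00/6.761 = 2.810 years.
Total proper time: τ_1 + 2.810 = 7.534, so τ_1 = 7.534 − 2.810 = 4.724 years.
γ_1 = 23.17/4.724 = 4.905; β = √(1 − 1/γ²) = √0.9584.

β = 0.979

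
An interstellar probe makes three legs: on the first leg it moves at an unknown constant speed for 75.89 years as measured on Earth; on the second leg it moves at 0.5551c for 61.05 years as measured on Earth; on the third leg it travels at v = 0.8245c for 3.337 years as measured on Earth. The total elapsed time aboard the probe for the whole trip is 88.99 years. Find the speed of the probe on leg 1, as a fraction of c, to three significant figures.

β = 0.878

Leg 1: speed unknown; τ_1 = 75.89/γ_1.
Leg 2: γ = 1/√(1 − 0.5551²) = 1/√0.6919 = 1.202; τ_2 = 61.05/1.202 = 50.78 years.
Leg 3: γ = 1/√(1 − 0.8245²) = 1/√0.3202 = 1.767; τ_3 = 3.337/1.767 = 1.888 years.
Total proper time: τ_1 + 50.78 + 1.888 = 88.99, so τ_1 = 88.99 − 52.67 = 36.32 years.
γ_1 = 75.89/36.32 = 2.089; β = √(1 − 1/γ²) = √0.7709.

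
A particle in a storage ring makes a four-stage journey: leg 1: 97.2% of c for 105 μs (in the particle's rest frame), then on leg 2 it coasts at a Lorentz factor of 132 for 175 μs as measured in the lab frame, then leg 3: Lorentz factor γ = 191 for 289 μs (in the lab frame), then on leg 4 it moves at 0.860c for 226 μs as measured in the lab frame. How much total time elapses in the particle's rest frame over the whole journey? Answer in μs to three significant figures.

τ = 223 μs

Leg 1: 105 μs is already measured in the particle's rest frame.
Leg 2: γ = 132; τ_2 = 175/132.0 = 1.326 μs.
Leg 3: γ = 191; τ_3 = 289/191.0 = 1.513 μs.
Leg 4: γ = 1/√(1 − 0.860²) = 1/√0.2604 = 1.960; τ_4 = 226/1.960 = 115.3 μs.
Total: 105.0 + 1.326 + 1.513 + 115.3 μs.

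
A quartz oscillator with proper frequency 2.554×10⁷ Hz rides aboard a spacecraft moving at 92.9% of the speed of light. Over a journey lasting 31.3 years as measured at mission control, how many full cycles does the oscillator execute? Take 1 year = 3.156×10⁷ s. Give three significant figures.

β = 0.929; γ = 1/√(1 − 0.929²) = 1/√0.1370 = 2.702
The oscillator's own cycle count is N = f × τ where τ is the proper time aboard the spacecraft. τ = Δt/γ = 31.3/2.702 = 11.58 years = 3.656×10⁸ s.
N = 2.554×10⁷ × 3.656×10⁸ = 9.337×10¹⁵.

N = 9.34×10¹⁵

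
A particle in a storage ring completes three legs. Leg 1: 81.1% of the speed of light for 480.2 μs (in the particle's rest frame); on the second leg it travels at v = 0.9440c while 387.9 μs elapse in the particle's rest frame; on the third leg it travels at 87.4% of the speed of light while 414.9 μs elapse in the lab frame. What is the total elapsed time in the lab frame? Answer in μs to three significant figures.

Leg 1: β = 0.811; γ = 1/√(1 − 0.811²) = 1/√0.3423 = 1.709; Δt_1 = 1.709 × 480.2 = 820.8 μs.
Leg 2: γ = 1/√(1 − 0.9440²) = 1/√0.1089 = 3.031; Δt_2 = 3.031 × 387.9 = 1176 μs.
Leg 3: 414.9 μs is already measured in the lab frame.
Total: 820.8 + 1176 + 414.9 μs.

Δt = 2410 μs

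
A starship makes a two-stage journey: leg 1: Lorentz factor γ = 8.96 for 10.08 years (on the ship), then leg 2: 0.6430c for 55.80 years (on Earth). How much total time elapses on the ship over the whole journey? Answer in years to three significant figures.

Leg 1: 10.08 years is already measured on the ship.
Leg 2: γ = 1/√(1 − 0.6430²) = 1/√0.5866 = 1.306; τ_2 = 55.80/1.306 = 42.74 years.
Total: 10.08 + 42.74 years.

τ = 52.8 years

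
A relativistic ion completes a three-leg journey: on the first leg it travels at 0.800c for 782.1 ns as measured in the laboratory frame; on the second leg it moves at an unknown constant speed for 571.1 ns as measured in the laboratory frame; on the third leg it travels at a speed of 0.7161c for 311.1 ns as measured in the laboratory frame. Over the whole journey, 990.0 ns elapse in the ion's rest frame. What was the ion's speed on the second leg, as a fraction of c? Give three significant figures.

β = 0.847

Leg 1: γ = 1/√(1 − 0.800²) = 5/3 ≈ 1.667; τ_1 = 782.1/1.667 = 469.3 ns.
Leg 2: speed unknown; τ_2 = 571.1/γ_2.
Leg 3: γ = 1/√(1 − 0.7161²) = 1/√0.4872 = 1.433; τ_3 = 311.1/1.433 = 217.1 ns.
Total proper time: 469.3 + τ_2 + 217.1 = 990.0, so τ_2 = 990.0 − 686.4 = 303.6 ns.
γ_2 = 571.1/303.6 = 1.881; β = √(1 − 1/γ²) = √0.7174.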